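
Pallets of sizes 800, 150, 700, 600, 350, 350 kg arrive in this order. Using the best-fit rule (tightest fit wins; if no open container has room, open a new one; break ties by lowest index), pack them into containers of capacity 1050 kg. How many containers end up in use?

  800 → container 1 (new)  [load 800/1050]
  150 → container 1  [load 950/1050]
  700 → container 2 (new)  [load 700/1050]
  600 → container 3 (new)  [load 600/1050]
  350 → container 2  [load 1050/1050]
  350 → container 3  [load 950/1050]
3 containers opened.

3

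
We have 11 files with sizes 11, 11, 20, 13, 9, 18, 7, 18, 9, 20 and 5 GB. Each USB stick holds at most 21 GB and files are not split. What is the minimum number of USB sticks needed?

Total = 20 + 20 + 18 + 18 + 13 + 11 + 11 + 9 + 9 + 7 + 5 = 141 GB.
Lower bound: ⌈141/21⌉ = 7 USB sticks.
A packing using 8 USB sticks:
  USB stick 1: 20 = 20
  USB stick 2: 20 = 20
  USB stick 3: 18 = 18
  USB stick 4: 18 = 18
  USB stick 5: 13 + 7 = 20
  USB stick 6: 11 + 9 = 20
  USB stick 7: 11 + 9 = 20
  USB stick 8: 5 = 5
No arrangement into 7 USB sticks stays within capacity, so 8 is optimal.

8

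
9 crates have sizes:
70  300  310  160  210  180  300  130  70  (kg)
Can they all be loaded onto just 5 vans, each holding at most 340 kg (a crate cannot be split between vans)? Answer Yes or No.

No

Total = 1730 kg; ⌈1730/340⌉ = 6.
At least 6 vans are required, but only 5 are allowed.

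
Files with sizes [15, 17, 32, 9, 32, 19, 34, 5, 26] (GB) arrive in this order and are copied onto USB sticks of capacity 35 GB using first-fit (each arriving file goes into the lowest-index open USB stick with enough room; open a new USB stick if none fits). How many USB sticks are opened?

  15 → USB stick 1 (new)  [load 15/35]
  17 → USB stick 1  [load 32/35]
  32 → USB stick 2 (new)  [load 32/35]
  9 → USB stick 3 (new)  [load 9/35]
  32 → USB stick 4 (new)  [load 32/35]
  19 → USB stick 3  [load 28/35]
  34 → USB stick 5 (new)  [load 34/35]
  5 → USB stick 3  [load 33/35]
  26 → USB stick 6 (new)  [load 26/35]
6 USB sticks opened.

6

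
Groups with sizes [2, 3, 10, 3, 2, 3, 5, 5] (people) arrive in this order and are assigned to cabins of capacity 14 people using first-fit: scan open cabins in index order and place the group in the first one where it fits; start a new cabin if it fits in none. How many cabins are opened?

3

  2 → cabin 1 (new)  [load 2/14]
  3 → cabin 1  [load 5/14]
  10 → cabin 2 (new)  [load 10/14]
  3 → cabin 1  [load 8/14]
  2 → cabin 1  [load 10/14]
  3 → cabin 1  [load 13/14]
  5 → cabin 3 (new)  [load 5/14]
  5 → cabin 3  [load 10/14]
3 cabins opened.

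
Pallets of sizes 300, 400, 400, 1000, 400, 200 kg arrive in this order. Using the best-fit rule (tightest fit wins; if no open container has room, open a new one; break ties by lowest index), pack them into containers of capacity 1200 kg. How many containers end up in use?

3

  300 → container 1 (new)  [load 300/1200]
  400 → container 1  [load 700/1200]
  400 → container 1  [load 1100/1200]
  1000 → container 2 (new)  [load 1000/1200]
  400 → container 3 (new)  [load 400/1200]
  200 → container 2  [load 1200/1200]
3 containers opened.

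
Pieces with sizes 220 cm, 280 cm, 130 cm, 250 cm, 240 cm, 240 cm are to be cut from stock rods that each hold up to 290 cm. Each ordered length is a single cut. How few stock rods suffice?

Total = 280 + 250 + 240 + 240 + 220 + 130 = 1360 cm.
Lower bound: ⌈1360/290⌉ = 5 stock rods.
A packing using 6 stock rods:
  stock rod 1: 280 = 280
  stock rod 2: 250 = 250
  stock rod 3: 240 = 240
  stock rod 4: 240 = 240
  stock rod 5: 220 = 220
  stock rod 6: 130 = 130
No arrangement into 5 stock rods stays within capacity, so 6 is optimal.

6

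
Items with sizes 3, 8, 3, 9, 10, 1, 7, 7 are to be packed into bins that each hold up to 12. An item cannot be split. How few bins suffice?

Total = 10 + 9 + 8 + 7 + 7 + 3 + 3 + 1 = 48.
Lower bound: ⌈48/12⌉ = 4 bins.
Also, 5 items each exceed 6, and no two of those can share a bin, so at least 5 bins are needed.
A packing using 5 bins:
  bin 1: 10 + 1 = 11
  bin 2: 9 + 3 = 12
  bin 3: 8 + 3 = 11
  bin 4: 7 = 7
  bin 5: 7 = 7
This matches the lower bound, so 5 is optimal.

5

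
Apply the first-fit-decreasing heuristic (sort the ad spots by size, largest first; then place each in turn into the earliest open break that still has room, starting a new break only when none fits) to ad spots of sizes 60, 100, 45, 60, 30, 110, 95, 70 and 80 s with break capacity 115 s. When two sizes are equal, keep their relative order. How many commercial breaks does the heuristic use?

Sorted descending: 110, 100, 95, 80, 70, 60, 60, 45, 30.
  110 → break 1 (new)  [load 110/115]
  100 → break 2 (new)  [load 100/115]
  95 → break 3 (new)  [load 95/115]
  80 → break 4 (new)  [load 80/115]
  70 → break 5 (new)  [load 70/115]
  60 → break 6 (new)  [load 60/115]
  60 → break 7 (new)  [load 60/115]
  45 → break 5  [load 115/115]
  30 → break 4  [load 110/115]
7 commercial breaks opened.

7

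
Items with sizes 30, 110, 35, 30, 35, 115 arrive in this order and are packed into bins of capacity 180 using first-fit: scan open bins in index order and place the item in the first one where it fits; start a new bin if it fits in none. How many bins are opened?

2

  30 → bin 1 (new)  [load 30/180]
  110 → bin 1  [load 140/180]
  35 → bin 1  [load 175/180]
  30 → bin 2 (new)  [load 30/180]
  35 → bin 2  [load 65/180]
  115 → bin 2  [load 180/180]
2 bins opened.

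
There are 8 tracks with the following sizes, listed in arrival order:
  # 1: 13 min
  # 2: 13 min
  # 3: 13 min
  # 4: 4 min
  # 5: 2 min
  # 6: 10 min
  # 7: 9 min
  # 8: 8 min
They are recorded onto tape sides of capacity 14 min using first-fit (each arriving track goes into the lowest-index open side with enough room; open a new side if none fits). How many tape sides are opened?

6

  13 → side 1 (new)  [load 13/14]
  13 → side 2 (new)  [load 13/14]
  13 → side 3 (new)  [load 13/14]
  4 → side 4 (new)  [load 4/14]
  2 → side 4  [load 6/14]
  10 → side 5 (new)  [load 10/14]
  9 → side 6 (new)  [load 9/14]
  8 → side 4  [load 14/14]
6 tape sides opened.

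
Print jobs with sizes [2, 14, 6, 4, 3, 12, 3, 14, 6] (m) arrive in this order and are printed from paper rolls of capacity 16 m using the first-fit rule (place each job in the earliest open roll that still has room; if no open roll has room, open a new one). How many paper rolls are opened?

5

  2 → roll 1 (new)  [load 2/16]
  14 → roll 1  [load 16/16]
  6 → roll 2 (new)  [load 6/16]
  4 → roll 2  [load 10/16]
  3 → roll 2  [load 13/16]
  12 → roll 3 (new)  [load 12/16]
  3 → roll 2  [load 16/16]
  14 → roll 4 (new)  [load 14/16]
  6 → roll 5 (new)  [load 6/16]
5 paper rolls opened.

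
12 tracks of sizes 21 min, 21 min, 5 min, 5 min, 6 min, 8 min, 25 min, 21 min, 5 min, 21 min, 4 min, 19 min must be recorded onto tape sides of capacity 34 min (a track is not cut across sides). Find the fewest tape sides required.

6

Total = 25 + 21 + 21 + 21 + 21 + 19 + 8 + 6 + 5 + 5 + 5 + 4 = 161 min.
Lower bound: ⌈161/34⌉ = 5 tape sides.
Also, 6 tracks each exceed 17 min, and no two of those can share a side, so at least 6 tape sides are needed.
A packing using 6 tape sides:
  side 1: 25 + 8 = 33
  side 2: 21 + 6 + 5 = 32
  side 3: 21 + 5 + 5 = 31
  side 4: 21 + 4 = 25
  side 5: 21 = 21
  side 6: 19 = 19
This matches the lower bound, so 6 is optimal.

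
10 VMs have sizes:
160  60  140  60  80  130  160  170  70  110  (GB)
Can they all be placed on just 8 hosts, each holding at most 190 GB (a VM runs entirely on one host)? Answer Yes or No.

A valid assignment using 7 hosts:
  host 1: 170 = 170
  host 2: 160 = 160
  host 3: 160 = 160
  host 4: 140 = 140
  host 5: 130 + 60 = 190
  host 6: 110 + 80 = 190
  host 7: 70 + 60 = 130
That uses only 7 ≤ 8, so 8 hosts are enough.

Yes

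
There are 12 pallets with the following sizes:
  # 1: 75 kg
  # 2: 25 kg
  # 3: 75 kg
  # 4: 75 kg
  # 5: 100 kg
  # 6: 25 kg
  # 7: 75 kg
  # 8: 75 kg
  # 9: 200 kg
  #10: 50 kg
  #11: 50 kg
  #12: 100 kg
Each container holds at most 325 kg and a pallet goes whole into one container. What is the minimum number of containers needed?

Total = 200 + 100 + 100 + 75 + 75 + 75 + 75 + 75 + 50 + 50 + 25 + 25 = 925 kg.
Lower bound: ⌈925/325⌉ = 3 containers.
A packing using 3 containers:
  container 1: 200 + 100 + 25 = 325
  container 2: 100 + 75 + 75 + 75 = 325
  container 3: 75 + 75 + 50 + 50 + 25 = 275
This matches the lower bound, so 3 is optimal.

3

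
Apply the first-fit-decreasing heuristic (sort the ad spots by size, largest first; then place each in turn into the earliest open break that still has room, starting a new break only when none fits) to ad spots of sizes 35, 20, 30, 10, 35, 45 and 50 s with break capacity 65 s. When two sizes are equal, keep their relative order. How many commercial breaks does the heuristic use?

4

Sorted descending: 50, 45, 35, 35, 30, 20, 10.
  50 → break 1 (new)  [load 50/65]
  45 → break 2 (new)  [load 45/65]
  35 → break 3 (new)  [load 35/65]
  35 → break 4 (new)  [load 35/65]
  30 → break 3  [load 65/65]
  20 → break 2  [load 65/65]
  10 → break 1  [load 60/65]
4 commercial breaks opened.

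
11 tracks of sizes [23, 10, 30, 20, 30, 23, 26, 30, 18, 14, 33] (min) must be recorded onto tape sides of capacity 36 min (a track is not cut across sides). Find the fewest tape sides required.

9

Total = 33 + 30 + 30 + 30 + 26 + 23 + 23 + 20 + 18 + 14 + 10 = 257 min.
Lower bound: ⌈257/36⌉ = 8 tape sides.
A packing using 9 tape sides:
  side 1: 33 = 33
  side 2: 30 = 30
  side 3: 30 = 30
  side 4: 30 = 30
  side 5: 26 + 10 = 36
  side 6: 23 = 23
  side 7: 23 = 23
  side 8: 20 + 14 = 34
  side 9: 18 = 18
No arrangement into 8 tape sides stays within capacity, so 9 is optimal.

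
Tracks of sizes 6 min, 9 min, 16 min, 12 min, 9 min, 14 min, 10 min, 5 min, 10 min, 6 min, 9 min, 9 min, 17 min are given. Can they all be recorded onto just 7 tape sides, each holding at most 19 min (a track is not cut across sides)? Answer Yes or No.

No

Total = 132 min; ⌈132/19⌉ = 7.
The bound of 7 does not rule out 7, but exhaustive search shows no assignment into 7 tape sides of capacity 19 min exists — the minimum is 8.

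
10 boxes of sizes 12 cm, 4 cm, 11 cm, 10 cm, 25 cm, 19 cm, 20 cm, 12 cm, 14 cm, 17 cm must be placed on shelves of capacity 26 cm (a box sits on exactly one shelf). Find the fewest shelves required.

Total = 25 + 20 + 19 + 17 + 14 + 12 + 12 + 11 + 10 + 4 = 144 cm.
Lower bound: ⌈144/26⌉ = 6 shelves.
A packing using 7 shelves:
  shelf 1: 25 = 25
  shelf 2: 20 + 4 = 24
  shelf 3: 19 = 19
  shelf 4: 17 = 17
  shelf 5: 14 + 12 = 26
  shelf 6: 12 + 11 = 23
  shelf 7: 10 = 10
No arrangement into 6 shelves stays within capacity, so 7 is optimal.

7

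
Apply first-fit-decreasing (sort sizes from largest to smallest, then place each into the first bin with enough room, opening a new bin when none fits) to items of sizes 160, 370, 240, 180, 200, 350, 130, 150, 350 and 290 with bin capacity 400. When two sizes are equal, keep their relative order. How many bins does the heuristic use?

7

Sorted descending: 370, 350, 350, 290, 240, 200, 180, 160, 150, 130.
  370 → bin 1 (new)  [load 370/400]
  350 → bin 2 (new)  [load 350/400]
  350 → bin 3 (new)  [load 350/400]
  290 → bin 4 (new)  [load 290/400]
  240 → bin 5 (new)  [load 240/400]
  200 → bin 6 (new)  [load 200/400]
  180 → bin 6  [load 380/400]
  160 → bin 5  [load 400/400]
  150 → bin 7 (new)  [load 150/400]
  130 → bin 7  [load 280/400]
7 bins opened.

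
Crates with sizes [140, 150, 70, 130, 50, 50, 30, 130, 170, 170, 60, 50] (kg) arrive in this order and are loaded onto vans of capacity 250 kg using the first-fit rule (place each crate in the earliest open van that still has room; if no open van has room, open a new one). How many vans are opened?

6

  140 → van 1 (new)  [load 140/250]
  150 → van 2 (new)  [load 150/250]
  70 → van 1  [load 210/250]
  130 → van 3 (new)  [load 130/250]
  50 → van 2  [load 200/250]
  50 → van 2  [load 250/250]
  30 → van 1  [load 240/250]
  130 → van 4 (new)  [load 130/250]
  170 → van 5 (new)  [load 170/250]
  170 → van 6 (new)  [load 170/250]
  60 → van 3  [load 190/250]
  50 → van 3  [load 240/250]
6 vans opened.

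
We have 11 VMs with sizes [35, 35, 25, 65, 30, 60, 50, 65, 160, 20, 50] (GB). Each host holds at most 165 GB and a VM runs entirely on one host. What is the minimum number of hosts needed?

4

Total = 160 + 65 + 65 + 60 + 50 + 50 + 35 + 35 + 30 + 25 + 20 = 595 GB.
Lower bound: ⌈595/165⌉ = 4 hosts.
A packing using 4 hosts:
  host 1: 160 = 160
  host 2: 65 + 65 + 35 = 165
  host 3: 60 + 50 + 50 = 160
  host 4: 35 + 30 + 25 + 20 = 110
This matches the lower bound, so 4 is optimal.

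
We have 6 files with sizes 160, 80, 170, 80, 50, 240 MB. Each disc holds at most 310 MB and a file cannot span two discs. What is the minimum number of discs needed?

Total = 240 + 170 + 160 + 80 + 80 + 50 = 780 MB.
Lower bound: ⌈780/310⌉ = 3 discs.
A packing using 3 discs:
  disc 1: 240 + 50 = 290
  disc 2: 170 + 80 = 250
  disc 3: 160 + 80 = 240
This matches the lower bound, so 3 is optimal.

3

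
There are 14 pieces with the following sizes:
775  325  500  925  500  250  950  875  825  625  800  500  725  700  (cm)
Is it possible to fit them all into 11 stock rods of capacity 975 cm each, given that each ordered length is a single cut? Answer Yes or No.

No

Total = 9275 cm; ⌈9275/975⌉ = 10.
12 pieces each exceed half the capacity and cannot share a stock rod, forcing at least 12 stock rods.
At least 12 stock rods are required, but only 11 are allowed.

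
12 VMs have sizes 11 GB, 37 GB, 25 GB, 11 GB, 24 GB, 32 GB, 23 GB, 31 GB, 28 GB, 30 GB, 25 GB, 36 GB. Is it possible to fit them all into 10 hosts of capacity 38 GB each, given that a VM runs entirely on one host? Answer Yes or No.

A valid assignment using 10 hosts:
  host 1: 37 = 37
  host 2: 36 = 36
  host 3: 32 = 32
  host 4: 31 = 31
  host 5: 30 = 30
  host 6: 28 = 28
  host 7: 25 + 11 = 36
  host 8: 25 + 11 = 36
  host 9: 24 = 24
  host 10: 23 = 23
Every load is within 38 GB, so 10 hosts suffice.

Yes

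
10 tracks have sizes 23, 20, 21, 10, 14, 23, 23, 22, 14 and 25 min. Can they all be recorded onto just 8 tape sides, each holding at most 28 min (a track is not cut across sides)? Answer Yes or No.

No

Total = 195 min; ⌈195/28⌉ = 7.
The bound of 7 does not rule out 8, but exhaustive search shows no assignment into 8 tape sides of capacity 28 min exists — the minimum is 9.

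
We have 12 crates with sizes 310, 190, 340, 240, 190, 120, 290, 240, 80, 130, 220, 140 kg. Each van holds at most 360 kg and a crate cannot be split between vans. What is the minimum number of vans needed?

Total = 340 + 310 + 290 + 240 + 240 + 220 + 190 + 190 + 140 + 130 + 120 + 80 = 2490 kg.
Lower bound: ⌈2490/360⌉ = 7 vans.
Also, 8 crates each exceed 180 kg, and no two of those can share a van, so at least 8 vans are needed.
A packing using 8 vans:
  van 1: 340 = 340
  van 2: 310 = 310
  van 3: 290 = 290
  van 4: 240 + 120 = 360
  van 5: 240 + 80 = 320
  van 6: 220 + 140 = 360
  van 7: 190 + 130 = 320
  van 8: 190 = 190
This matches the lower bound, so 8 is optimal.

8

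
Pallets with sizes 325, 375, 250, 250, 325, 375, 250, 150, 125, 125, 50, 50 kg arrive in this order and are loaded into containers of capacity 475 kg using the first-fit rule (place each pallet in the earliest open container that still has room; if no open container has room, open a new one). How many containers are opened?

7

  325 → container 1 (new)  [load 325/475]
  375 → container 2 (new)  [load 375/475]
  250 → container 3 (new)  [load 250/475]
  250 → container 4 (new)  [load 250/475]
  325 → container 5 (new)  [load 325/475]
  375 → container 6 (new)  [load 375/475]
  250 → container 7 (new)  [load 250/475]
  150 → container 1  [load 475/475]
  125 → container 3  [load 375/475]
  125 → container 4  [load 375/475]
  50 → container 2  [load 425/475]
  50 → container 2  [load 475/475]
7 containers opened.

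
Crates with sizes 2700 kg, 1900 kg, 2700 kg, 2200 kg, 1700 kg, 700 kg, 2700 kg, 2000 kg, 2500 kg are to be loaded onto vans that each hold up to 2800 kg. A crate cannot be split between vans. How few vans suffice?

8

Total = 2700 + 2700 + 2700 + 2500 + 2200 + 2000 + 1900 + 1700 + 700 = 19100 kg.
Lower bound: ⌈19100/2800⌉ = 7 vans.
Also, 8 crates each exceed 1400 kg, and no two of those can share a van, so at least 8 vans are needed.
A packing using 8 vans:
  van 1: 2700 = 2700
  van 2: 2700 = 2700
  van 3: 2700 = 2700
  van 4: 2500 = 2500
  van 5: 2200 = 2200
  van 6: 2000 + 700 = 2700
  van 7: 1900 = 1900
  van 8: 1700 = 1700
This matches the lower bound, so 8 is optimal.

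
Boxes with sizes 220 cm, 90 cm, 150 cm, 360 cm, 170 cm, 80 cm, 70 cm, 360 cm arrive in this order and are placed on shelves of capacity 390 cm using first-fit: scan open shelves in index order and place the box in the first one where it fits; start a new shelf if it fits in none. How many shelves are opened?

4

  220 → shelf 1 (new)  [load 220/390]
  90 → shelf 1  [load 310/390]
  150 → shelf 2 (new)  [load 150/390]
  360 → shelf 3 (new)  [load 360/390]
  170 → shelf 2  [load 320/390]
  80 → shelf 1  [load 390/390]
  70 → shelf 2  [load 390/390]
  360 → shelf 4 (new)  [load 360/390]
4 shelves opened.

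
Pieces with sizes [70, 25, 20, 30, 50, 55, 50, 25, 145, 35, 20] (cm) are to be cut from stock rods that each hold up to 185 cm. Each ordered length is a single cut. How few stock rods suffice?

3

Total = 145 + 70 + 55 + 50 + 50 + 35 + 30 + 25 + 25 + 20 + 20 = 525 cm.
Lower bound: ⌈525/185⌉ = 3 stock rods.
A packing using 3 stock rods:
  stock rod 1: 145 + 35 = 180
  stock rod 2: 70 + 55 + 50 = 175
  stock rod 3: 50 + 30 + 25 + 25 + 20 + 20 = 170
This matches the lower bound, so 3 is optimal.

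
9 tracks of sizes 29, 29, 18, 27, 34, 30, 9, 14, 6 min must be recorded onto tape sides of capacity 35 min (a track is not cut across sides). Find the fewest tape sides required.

7

Total = 34 + 30 + 29 + 29 + 27 + 18 + 14 + 9 + 6 = 196 min.
Lower bound: ⌈196/35⌉ = 6 tape sides.
A packing using 7 tape sides:
  side 1: 34 = 34
  side 2: 30 = 30
  side 3: 29 + 6 = 35
  side 4: 29 = 29
  side 5: 27 = 27
  side 6: 18 + 14 = 32
  side 7: 9 = 9
No arrangement into 6 tape sides stays within capacity, so 7 is optimal.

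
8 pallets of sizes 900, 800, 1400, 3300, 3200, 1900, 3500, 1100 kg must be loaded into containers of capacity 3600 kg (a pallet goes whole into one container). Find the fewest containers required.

5

Total = 3500 + 3300 + 3200 + 1900 + 1400 + 1100 + 900 + 800 = 16100 kg.
Lower bound: ⌈16100/3600⌉ = 5 containers.
A packing using 5 containers:
  container 1: 3500 = 3500
  container 2: 3300 = 3300
  container 3: 3200 = 3200
  container 4: 1900 + 1400 = 3300
  container 5: 1100 + 900 + 800 = 2800
This matches the lower bound, so 5 is optimal.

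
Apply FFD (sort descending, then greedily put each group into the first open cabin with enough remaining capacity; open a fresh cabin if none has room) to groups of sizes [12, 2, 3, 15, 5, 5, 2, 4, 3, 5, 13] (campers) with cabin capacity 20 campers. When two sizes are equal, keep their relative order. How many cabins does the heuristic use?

4

Sorted descending: 15, 13, 12, 5, 5, 5, 4, 3, 3, 2, 2.
  15 → cabin 1 (new)  [load 15/20]
  13 → cabin 2 (new)  [load 13/20]
  12 → cabin 3 (new)  [load 12/20]
  5 → cabin 1  [load 20/20]
  5 → cabin 2  [load 18/20]
  5 → cabin 3  [load 17/20]
  4 → cabin 4 (new)  [load 4/20]
  3 → cabin 3  [load 20/20]
  3 → cabin 4  [load 7/20]
  2 → cabin 2  [load 20/20]
  2 → cabin 4  [load 9/20]
4 cabins opened.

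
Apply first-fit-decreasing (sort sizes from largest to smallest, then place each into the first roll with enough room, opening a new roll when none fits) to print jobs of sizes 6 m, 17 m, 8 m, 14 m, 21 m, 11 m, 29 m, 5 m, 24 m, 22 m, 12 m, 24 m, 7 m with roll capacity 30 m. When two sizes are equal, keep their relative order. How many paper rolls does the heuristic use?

7

Sorted descending: 29, 24, 24, 22, 21, 17, 14, 12, 11, 8, 7, 6, 5.
  29 → roll 1 (new)  [load 29/30]
  24 → roll 2 (new)  [load 24/30]
  24 → roll 3 (new)  [load 24/30]
  22 → roll 4 (new)  [load 22/30]
  21 → roll 5 (new)  [load 21/30]
  17 → roll 6 (new)  [load 17/30]
  14 → roll 7 (new)  [load 14/30]
  12 → roll 6  [load 29/30]
  11 → roll 7  [load 25/30]
  8 → roll 4  [load 30/30]
  7 → roll 5  [load 28/30]
  6 → roll 2  [load 30/30]
  5 → roll 3  [load 29/30]
7 paper rolls opened.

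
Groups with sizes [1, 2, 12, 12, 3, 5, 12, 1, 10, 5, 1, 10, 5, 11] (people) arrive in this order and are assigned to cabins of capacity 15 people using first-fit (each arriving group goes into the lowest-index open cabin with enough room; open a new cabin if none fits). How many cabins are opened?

  1 → cabin 1 (new)  [load 1/15]
  2 → cabin 1  [load 3/15]
  12 → cabin 1  [load 15/15]
  12 → cabin 2 (new)  [load 12/15]
  3 → cabin 2  [load 15/15]
  5 → cabin 3 (new)  [load 5/15]
  12 → cabin 4 (new)  [load 12/15]
  1 → cabin 3  [load 6/15]
  10 → cabin 5 (new)  [load 10/15]
  5 → cabin 3  [load 11/15]
  1 → cabin 3  [load 12/15]
  10 → cabin 6 (new)  [load 10/15]
  5 → cabin 5  [load 15/15]
  11 → cabin 7 (new)  [load 11/15]
7 cabins opened.

7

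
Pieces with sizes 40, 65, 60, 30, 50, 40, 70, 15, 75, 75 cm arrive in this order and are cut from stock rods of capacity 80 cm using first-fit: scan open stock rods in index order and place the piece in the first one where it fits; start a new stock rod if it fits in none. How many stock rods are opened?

8

  40 → stock rod 1 (new)  [load 40/80]
  65 → stock rod 2 (new)  [load 65/80]
  60 → stock rod 3 (new)  [load 60/80]
  30 → stock rod 1  [load 70/80]
  50 → stock rod 4 (new)  [load 50/80]
  40 → stock rod 5 (new)  [load 40/80]
  70 → stock rod 6 (new)  [load 70/80]
  15 → stock rod 2  [load 80/80]
  75 → stock rod 7 (new)  [load 75/80]
  75 → stock rod 8 (new)  [load 75/80]
8 stock rods opened.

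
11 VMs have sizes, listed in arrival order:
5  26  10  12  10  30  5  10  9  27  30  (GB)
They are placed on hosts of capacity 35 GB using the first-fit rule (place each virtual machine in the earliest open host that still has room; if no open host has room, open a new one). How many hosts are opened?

  5 → host 1 (new)  [load 5/35]
  26 → host 1  [load 31/35]
  10 → host 2 (new)  [load 10/35]
  12 → host 2  [load 22/35]
  10 → host 2  [load 32/35]
  30 → host 3 (new)  [load 30/35]
  5 → host 3  [load 35/35]
  10 → host 4 (new)  [load 10/35]
  9 → host 4  [load 19/35]
  27 → host 5 (new)  [load 27/35]
  30 → host 6 (new)  [load 30/35]
6 hosts opened.

6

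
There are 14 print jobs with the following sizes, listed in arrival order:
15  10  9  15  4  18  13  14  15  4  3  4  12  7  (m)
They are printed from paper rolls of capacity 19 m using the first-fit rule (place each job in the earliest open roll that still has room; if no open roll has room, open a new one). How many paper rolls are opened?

  15 → roll 1 (new)  [load 15/19]
  10 → roll 2 (new)  [load 10/19]
  9 → roll 2  [load 19/19]
  15 → roll 3 (new)  [load 15/19]
  4 → roll 1  [load 19/19]
  18 → roll 4 (new)  [load 18/19]
  13 → roll 5 (new)  [load 13/19]
  14 → roll 6 (new)  [load 14/19]
  15 → roll 7 (new)  [load 15/19]
  4 → roll 3  [load 19/19]
  3 → roll 5  [load 16/19]
  4 → roll 6  [load 18/19]
  12 → roll 8 (new)  [load 12/19]
  7 → roll 8  [load 19/19]
8 paper rolls opened.

8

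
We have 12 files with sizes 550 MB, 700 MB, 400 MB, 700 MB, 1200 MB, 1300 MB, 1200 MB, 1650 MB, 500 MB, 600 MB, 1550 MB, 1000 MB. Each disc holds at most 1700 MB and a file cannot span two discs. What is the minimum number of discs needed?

8

Total = 1650 + 1550 + 1300 + 1200 + 1200 + 1000 + 700 + 700 + 600 + 550 + 500 + 400 = 11350 MB.
Lower bound: ⌈11350/1700⌉ = 7 discs.
A packing using 8 discs:
  disc 1: 1650 = 1650
  disc 2: 1550 = 1550
  disc 3: 1300 + 400 = 1700
  disc 4: 1200 + 500 = 1700
  disc 5: 1200 = 1200
  disc 6: 1000 + 700 = 1700
  disc 7: 700 + 600 = 1300
  disc 8: 550 = 550
No arrangement into 7 discs stays within capacity, so 8 is optimal.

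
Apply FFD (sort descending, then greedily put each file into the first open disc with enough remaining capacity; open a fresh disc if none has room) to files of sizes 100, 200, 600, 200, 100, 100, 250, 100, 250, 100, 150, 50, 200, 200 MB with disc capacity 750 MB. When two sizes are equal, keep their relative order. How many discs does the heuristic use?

4

Sorted descending: 600, 250, 250, 200, 200, 200, 200, 150, 100, 100, 100, 100, 100, 50.
  600 → disc 1 (new)  [load 600/750]
  250 → disc 2 (new)  [load 250/750]
  250 → disc 2  [load 500/750]
  200 → disc 2  [load 700/750]
  200 → disc 3 (new)  [load 200/750]
  200 → disc 3  [load 400/750]
  200 → disc 3  [load 600/750]
  150 → disc 1  [load 750/750]
  100 → disc 3  [load 700/750]
  100 → disc 4 (new)  [load 100/750]
  100 → disc 4  [load 200/750]
  100 → disc 4  [load 300/750]
  100 → disc 4  [load 400/750]
  50 → disc 2  [load 750/750]
4 discs opened.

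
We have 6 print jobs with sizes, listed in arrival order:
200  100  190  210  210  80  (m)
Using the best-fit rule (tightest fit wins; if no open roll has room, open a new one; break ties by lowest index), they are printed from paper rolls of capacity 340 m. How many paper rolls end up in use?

4

  200 → roll 1 (new)  [load 200/340]
  100 → roll 1  [load 300/340]
  190 → roll 2 (new)  [load 190/340]
  210 → roll 3 (new)  [load 210/340]
  210 → roll 4 (new)  [load 210/340]
  80 → roll 3  [load 290/340]
4 paper rolls opened.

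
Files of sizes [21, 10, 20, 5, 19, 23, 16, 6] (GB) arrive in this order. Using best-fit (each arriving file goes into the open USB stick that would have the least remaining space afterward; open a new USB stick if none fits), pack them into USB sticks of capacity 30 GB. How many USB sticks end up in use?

5

  21 → USB stick 1 (new)  [load 21/30]
  10 → USB stick 2 (new)  [load 10/30]
  20 → USB stick 2  [load 30/30]
  5 → USB stick 1  [load 26/30]
  19 → USB stick 3 (new)  [load 19/30]
  23 → USB stick 4 (new)  [load 23/30]
  16 → USB stick 5 (new)  [load 16/30]
  6 → USB stick 4  [load 29/30]
5 USB sticks opened.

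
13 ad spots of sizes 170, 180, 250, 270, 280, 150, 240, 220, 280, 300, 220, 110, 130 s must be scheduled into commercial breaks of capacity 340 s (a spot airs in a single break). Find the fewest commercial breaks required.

Total = 300 + 280 + 280 + 270 + 250 + 240 + 220 + 220 + 180 + 170 + 150 + 130 + 110 = 2800 s.
Lower bound: ⌈2800/340⌉ = 9 commercial breaks.
A packing using 10 commercial breaks:
  break 1: 300 = 300
  break 2: 280 = 280
  break 3: 280 = 280
  break 4: 270 = 270
  break 5: 250 = 250
  break 6: 240 = 240
  break 7: 220 + 110 = 330
  break 8: 220 = 220
  break 9: 180 + 150 = 330
  break 10: 170 + 130 = 300
No arrangement into 9 commercial breaks stays within capacity, so 10 is optimal.

10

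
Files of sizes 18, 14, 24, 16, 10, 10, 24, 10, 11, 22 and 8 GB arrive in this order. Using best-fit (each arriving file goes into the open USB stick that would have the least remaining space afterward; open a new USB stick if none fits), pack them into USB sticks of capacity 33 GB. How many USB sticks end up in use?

6

  18 → USB stick 1 (new)  [load 18/33]
  14 → USB stick 1  [load 32/33]
  24 → USB stick 2 (new)  [load 24/33]
  16 → USB stick 3 (new)  [load 16/33]
  10 → USB stick 3  [load 26/33]
  10 → USB stick 4 (new)  [load 10/33]
  24 → USB stick 5 (new)  [load 24/33]
  10 → USB stick 4  [load 20/33]
  11 → USB stick 4  [load 31/33]
  22 → USB stick 6 (new)  [load 22/33]
  8 → USB stick 2  [load 32/33]
6 USB sticks opened.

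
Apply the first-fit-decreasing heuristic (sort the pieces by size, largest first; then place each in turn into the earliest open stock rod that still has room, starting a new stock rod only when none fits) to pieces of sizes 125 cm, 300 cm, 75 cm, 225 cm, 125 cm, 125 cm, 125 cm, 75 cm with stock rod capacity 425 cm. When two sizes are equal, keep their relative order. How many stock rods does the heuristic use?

3

Sorted descending: 300, 225, 125, 125, 125, 125, 75, 75.
  300 → stock rod 1 (new)  [load 300/425]
  225 → stock rod 2 (new)  [load 225/425]
  125 → stock rod 1  [load 425/425]
  125 → stock rod 2  [load 350/425]
  125 → stock rod 3 (new)  [load 125/425]
  125 → stock rod 3  [load 250/425]
  75 → stock rod 2  [load 425/425]
  75 → stock rod 3  [load 325/425]
3 stock rods opened.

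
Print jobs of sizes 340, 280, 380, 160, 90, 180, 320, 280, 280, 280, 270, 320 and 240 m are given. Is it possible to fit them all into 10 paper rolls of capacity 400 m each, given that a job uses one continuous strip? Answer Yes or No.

Total = 3420 m; ⌈3420/400⌉ = 9.
10 print jobs each exceed half the capacity and cannot share a roll, forcing at least 10 paper rolls.
The bound of 10 does not rule out 10, but exhaustive search shows no assignment into 10 paper rolls of capacity 400 m exists — the minimum is 11.

No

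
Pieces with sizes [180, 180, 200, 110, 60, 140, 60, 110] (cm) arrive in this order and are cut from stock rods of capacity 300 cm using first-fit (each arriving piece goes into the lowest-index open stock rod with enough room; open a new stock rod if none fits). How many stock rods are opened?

4

  180 → stock rod 1 (new)  [load 180/300]
  180 → stock rod 2 (new)  [load 180/300]
  200 → stock rod 3 (new)  [load 200/300]
  110 → stock rod 1  [load 290/300]
  60 → stock rod 2  [load 240/300]
  140 → stock rod 4 (new)  [load 140/300]
  60 → stock rod 2  [load 300/300]
  110 → stock rod 4  [load 250/300]
4 stock rods opened.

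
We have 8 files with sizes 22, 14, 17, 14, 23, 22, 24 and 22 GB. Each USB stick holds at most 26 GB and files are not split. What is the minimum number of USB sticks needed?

Total = 24 + 23 + 22 + 22 + 22 + 17 + 14 + 14 = 158 GB.
Lower bound: ⌈158/26⌉ = 7 USB sticks.
Also, 8 files each exceed 13 GB, and no two of those can share a USB stick, so at least 8 USB sticks are needed.
A packing using 8 USB sticks:
  USB stick 1: 24 = 24
  USB stick 2: 23 = 23
  USB stick 3: 22 = 22
  USB stick 4: 22 = 22
  USB stick 5: 22 = 22
  USB stick 6: 17 = 17
  USB stick 7: 14 = 14
  USB stick 8: 14 = 14
This matches the lower bound, so 8 is optimal.

8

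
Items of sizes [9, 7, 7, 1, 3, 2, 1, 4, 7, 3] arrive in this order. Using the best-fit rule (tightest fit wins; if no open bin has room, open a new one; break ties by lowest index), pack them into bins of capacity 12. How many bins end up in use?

  9 → bin 1 (new)  [load 9/12]
  7 → bin 2 (new)  [load 7/12]
  7 → bin 3 (new)  [load 7/12]
  1 → bin 1  [load 10/12]
  3 → bin 2  [load 10/12]
  2 → bin 1  [load 12/12]
  1 → bin 2  [load 11/12]
  4 → bin 3  [load 11/12]
  7 → bin 4 (new)  [load 7/12]
  3 → bin 4  [load 10/12]
4 bins opened.

4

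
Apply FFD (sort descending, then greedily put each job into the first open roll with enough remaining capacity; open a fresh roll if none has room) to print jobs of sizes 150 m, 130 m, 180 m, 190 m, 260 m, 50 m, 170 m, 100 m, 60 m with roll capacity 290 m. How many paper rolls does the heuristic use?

5

Sorted descending: 260, 190, 180, 170, 150, 130, 100, 60, 50.
  260 → roll 1 (new)  [load 260/290]
  190 → roll 2 (new)  [load 190/290]
  180 → roll 3 (new)  [load 180/290]
  170 → roll 4 (new)  [load 170/290]
  150 → roll 5 (new)  [load 150/290]
  130 → roll 5  [load 280/290]
  100 → roll 2  [load 290/290]
  60 → roll 3  [load 240/290]
  50 → roll 3  [load 290/290]
5 paper rolls opened.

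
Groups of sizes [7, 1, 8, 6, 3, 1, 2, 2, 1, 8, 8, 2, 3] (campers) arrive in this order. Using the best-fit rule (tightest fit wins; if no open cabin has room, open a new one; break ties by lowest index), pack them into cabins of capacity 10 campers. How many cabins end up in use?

6

  7 → cabin 1 (new)  [load 7/10]
  1 → cabin 1  [load 8/10]
  8 → cabin 2 (new)  [load 8/10]
  6 → cabin 3 (new)  [load 6/10]
  3 → cabin 3  [load 9/10]
  1 → cabin 3  [load 10/10]
  2 → cabin 1  [load 10/10]
  2 → cabin 2  [load 10/10]
  1 → cabin 4 (new)  [load 1/10]
  8 → cabin 4  [load 9/10]
  8 → cabin 5 (new)  [load 8/10]
  2 → cabin 5  [load 10/10]
  3 → cabin 6 (new)  [load 3/10]
6 cabins opened.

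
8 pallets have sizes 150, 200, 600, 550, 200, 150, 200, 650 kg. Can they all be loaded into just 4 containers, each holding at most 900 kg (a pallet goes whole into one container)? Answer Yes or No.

A valid assignment using 4 containers:
  container 1: 650 + 200 = 850
  container 2: 600 + 200 = 800
  container 3: 550 + 200 + 150 = 900
  container 4: 150 = 150
Every load is within 900 kg, so 4 containers suffice.

Yes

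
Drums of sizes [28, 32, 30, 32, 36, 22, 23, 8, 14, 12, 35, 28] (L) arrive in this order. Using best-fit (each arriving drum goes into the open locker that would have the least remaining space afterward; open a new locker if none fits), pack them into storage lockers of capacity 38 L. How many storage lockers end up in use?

9

  28 → locker 1 (new)  [load 28/38]
  32 → locker 2 (new)  [load 32/38]
  30 → locker 3 (new)  [load 30/38]
  32 → locker 4 (new)  [load 32/38]
  36 → locker 5 (new)  [load 36/38]
  22 → locker 6 (new)  [load 22/38]
  23 → locker 7 (new)  [load 23/38]
  8 → locker 3  [load 38/38]
  14 → locker 7  [load 37/38]
  12 → locker 6  [load 34/38]
  35 → locker 8 (new)  [load 35/38]
  28 → locker 9 (new)  [load 28/38]
9 storage lockers opened.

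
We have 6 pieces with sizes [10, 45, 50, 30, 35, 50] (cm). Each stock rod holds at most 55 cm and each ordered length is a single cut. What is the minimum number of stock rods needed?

Total = 50 + 50 + 45 + 35 + 30 + 10 = 220 cm.
Lower bound: ⌈220/55⌉ = 4 stock rods.
Also, 5 pieces each exceed 55/2 cm, and no two of those can share a stock rod, so at least 5 stock rods are needed.
A packing using 5 stock rods:
  stock rod 1: 50 = 50
  stock rod 2: 50 = 50
  stock rod 3: 45 + 10 = 55
  stock rod 4: 35 = 35
  stock rod 5: 30 = 30
This matches the lower bound, so 5 is optimal.

5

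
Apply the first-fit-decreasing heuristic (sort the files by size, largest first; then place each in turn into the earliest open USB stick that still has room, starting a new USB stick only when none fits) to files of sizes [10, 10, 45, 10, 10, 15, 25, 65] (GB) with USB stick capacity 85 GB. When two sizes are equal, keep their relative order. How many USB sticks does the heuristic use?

Sorted descending: 65, 45, 25, 15, 10, 10, 10, 10.
  65 → USB stick 1 (new)  [load 65/85]
  45 → USB stick 2 (new)  [load 45/85]
  25 → USB stick 2  [load 70/85]
  15 → USB stick 1  [load 80/85]
  10 → USB stick 2  [load 80/85]
  10 → USB stick 3 (new)  [load 10/85]
  10 → USB stick 3  [load 20/85]
  10 → USB stick 3  [load 30/85]
3 USB sticks opened.

3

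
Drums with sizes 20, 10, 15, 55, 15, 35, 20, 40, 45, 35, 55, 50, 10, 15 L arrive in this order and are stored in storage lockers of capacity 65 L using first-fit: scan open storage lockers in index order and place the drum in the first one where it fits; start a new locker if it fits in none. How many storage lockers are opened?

8

  20 → locker 1 (new)  [load 20/65]
  10 → locker 1  [load 30/65]
  15 → locker 1  [load 45/65]
  55 → locker 2 (new)  [load 55/65]
  15 → locker 1  [load 60/65]
  35 → locker 3 (new)  [load 35/65]
  20 → locker 3  [load 55/65]
  40 → locker 4 (new)  [load 40/65]
  45 → locker 5 (new)  [load 45/65]
  35 → locker 6 (new)  [load 35/65]
  55 → locker 7 (new)  [load 55/65]
  50 → locker 8 (new)  [load 50/65]
  10 → locker 2  [load 65/65]
  15 → locker 4  [load 55/65]
8 storage lockers opened.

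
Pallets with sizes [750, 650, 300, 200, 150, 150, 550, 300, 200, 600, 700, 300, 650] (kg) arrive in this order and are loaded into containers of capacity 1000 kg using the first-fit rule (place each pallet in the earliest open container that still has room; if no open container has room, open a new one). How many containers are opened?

7

  750 → container 1 (new)  [load 750/1000]
  650 → container 2 (new)  [load 650/1000]
  300 → container 2  [load 950/1000]
  200 → container 1  [load 950/1000]
  150 → container 3 (new)  [load 150/1000]
  150 → container 3  [load 300/1000]
  550 → container 3  [load 850/1000]
  300 → container 4 (new)  [load 300/1000]
  200 → container 4  [load 500/1000]
  600 → container 5 (new)  [load 600/1000]
  700 → container 6 (new)  [load 700/1000]
  300 → container 4  [load 800/1000]
  650 → container 7 (new)  [load 650/1000]
7 containers opened.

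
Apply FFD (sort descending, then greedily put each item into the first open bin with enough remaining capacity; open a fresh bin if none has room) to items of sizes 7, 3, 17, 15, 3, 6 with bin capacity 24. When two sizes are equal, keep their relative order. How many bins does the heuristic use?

Sorted descending: 17, 15, 7, 6, 3, 3.
  17 → bin 1 (new)  [load 17/24]
  15 → bin 2 (new)  [load 15/24]
  7 → bin 1  [load 24/24]
  6 → bin 2  [load 21/24]
  3 → bin 2  [load 24/24]
  3 → bin 3 (new)  [load 3/24]
3 bins opened.

3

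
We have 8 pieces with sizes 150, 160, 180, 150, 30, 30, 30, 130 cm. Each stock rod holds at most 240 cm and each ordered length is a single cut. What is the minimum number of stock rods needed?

5

Total = 180 + 160 + 150 + 150 + 130 + 30 + 30 + 30 = 860 cm.
Lower bound: ⌈860/240⌉ = 4 stock rods.
Also, 5 pieces each exceed 120 cm, and no two of those can share a stock rod, so at least 5 stock rods are needed.
A packing using 5 stock rods:
  stock rod 1: 180 + 30 + 30 = 240
  stock rod 2: 160 + 30 = 190
  stock rod 3: 150 = 150
  stock rod 4: 150 = 150
  stock rod 5: 130 = 130
This matches the lower bound, so 5 is optimal.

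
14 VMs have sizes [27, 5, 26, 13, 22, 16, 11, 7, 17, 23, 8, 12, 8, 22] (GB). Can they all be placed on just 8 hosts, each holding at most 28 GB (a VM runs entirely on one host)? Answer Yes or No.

No

Total = 217 GB; ⌈217/28⌉ = 8.
The bound of 8 does not rule out 8, but exhaustive search shows no assignment into 8 hosts of capacity 28 GB exists — the minimum is 9.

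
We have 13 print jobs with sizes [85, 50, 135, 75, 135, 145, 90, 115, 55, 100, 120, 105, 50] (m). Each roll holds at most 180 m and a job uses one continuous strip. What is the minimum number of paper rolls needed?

Total = 145 + 135 + 135 + 120 + 115 + 105 + 100 + 90 + 85 + 75 + 55 + 50 + 50 = 1260 m.
Lower bound: ⌈1260/180⌉ = 7 paper rolls.
A packing using 8 paper rolls:
  roll 1: 145 = 145
  roll 2: 135 = 135
  roll 3: 135 = 135
  roll 4: 120 + 55 = 175
  roll 5: 115 + 50 = 165
  roll 6: 105 + 75 = 180
  roll 7: 100 + 50 = 150
  roll 8: 90 + 85 = 175
No arrangement into 7 paper rolls stays within capacity, so 8 is optimal.

8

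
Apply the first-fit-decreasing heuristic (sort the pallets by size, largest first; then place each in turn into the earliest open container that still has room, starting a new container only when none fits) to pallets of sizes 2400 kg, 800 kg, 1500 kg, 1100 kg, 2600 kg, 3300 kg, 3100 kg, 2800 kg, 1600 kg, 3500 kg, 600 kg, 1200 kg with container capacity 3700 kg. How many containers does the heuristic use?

Sorted descending: 3500, 3300, 3100, 2800, 2600, 2400, 1600, 1500, 1200, 1100, 800, 600.
  3500 → container 1 (new)  [load 3500/3700]
  3300 → container 2 (new)  [load 3300/3700]
  3100 → container 3 (new)  [load 3100/3700]
  2800 → container 4 (new)  [load 2800/3700]
  2600 → container 5 (new)  [load 2600/3700]
  2400 → container 6 (new)  [load 2400/3700]
  1600 → container 7 (new)  [load 1600/3700]
  1500 → container 7  [load 3100/3700]
  1200 → container 6  [load 3600/3700]
  1100 → container 5  [load 3700/3700]
  800 → container 4  [load 3600/3700]
  600 → container 3  [load 3700/3700]
7 containers opened.

7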